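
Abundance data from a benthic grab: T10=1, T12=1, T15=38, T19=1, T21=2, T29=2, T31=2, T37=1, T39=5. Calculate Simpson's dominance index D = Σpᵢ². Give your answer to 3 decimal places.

0.529

Total N = 1+1+38+1+2+2+2+1+5 = 53, so the proportions are 0.01887, 0.01887, 0.71698, 0.01887, 0.03774, 0.03774, 0.03774, 0.01887, 0.09434 (working shown to 5 dp, full precision carried).
D = 0.01887² + 0.01887² + 0.71698² + 0.01887² + 0.03774² + 0.03774² + 0.03774² + 0.01887² + 0.09434² = 0.00036 + 0.00036 + 0.51406 + 0.00036 + 0.00142 + 0.00142 + 0.00142 + 0.00036 + 0.00890 = 0.52866.
To 3 decimal places, D = 0.529.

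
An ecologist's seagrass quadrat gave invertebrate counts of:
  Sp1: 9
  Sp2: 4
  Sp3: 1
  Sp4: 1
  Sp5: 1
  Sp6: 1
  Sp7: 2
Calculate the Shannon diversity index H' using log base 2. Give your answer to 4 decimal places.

Total N = 9+4+1+1+1+1+2 = 19, so the proportions are 0.473684, 0.210526, 0.052632, 0.052632, 0.052632, 0.052632, 0.105263 (working shown to 6 dp, full precision carried).
Each pᵢ log₂ pᵢ term: 0.473684×(-1.078003)=-0.510633, 0.210526×(-2.247928)=-0.473248, 0.052632×(-4.247928)=-0.223575, 0.052632×(-4.247928)=-0.223575, 0.052632×(-4.247928)=-0.223575, 0.052632×(-4.247928)=-0.223575, 0.105263×(-3.247928)=-0.341887.
Sum = -2.220068, so H' = 2.2201.

2.2201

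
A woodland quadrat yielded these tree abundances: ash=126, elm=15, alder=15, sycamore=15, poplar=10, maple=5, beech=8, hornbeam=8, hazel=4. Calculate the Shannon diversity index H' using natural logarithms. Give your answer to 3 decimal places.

Total N = 126+15+15+15+10+5+8+8+4 = 206, so the proportions are 0.61165, 0.07282, 0.07282, 0.07282, 0.04854, 0.02427, 0.03883, 0.03883, 0.01942 (working shown to 5 dp, full precision carried).
Each pᵢ ln pᵢ term: 0.61165×(-0.49159)=-0.30068, 0.07282×(-2.61983)=-0.19076, 0.07282×(-2.61983)=-0.19076, 0.07282×(-2.61983)=-0.19076, 0.04854×(-3.02529)=-0.14686, 0.02427×(-3.71844)=-0.09025, 0.03883×(-3.24843)=-0.12615, 0.03883×(-3.24843)=-0.12615, 0.01942×(-3.94158)=-0.07654.
Sum = -1.43893, so H' = 1.439.

1.439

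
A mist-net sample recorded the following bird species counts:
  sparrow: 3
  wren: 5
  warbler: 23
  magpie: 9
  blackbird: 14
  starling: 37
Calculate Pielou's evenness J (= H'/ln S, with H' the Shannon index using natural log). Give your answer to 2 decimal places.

0.84

Total N = 3+5+23+9+14+37 = 91, so the proportions are 0.033, 0.0549, 0.2527, 0.0989, 0.1538, 0.4066 (working shown to 4 dp, full precision carried).
H' = −Σ pᵢ ln pᵢ = −((-0.1125) + (-0.1594) + (-0.3476) + (-0.2288) + (-0.2880) + (-0.3659)) = 1.5022.
With S = 6 species, ln S = 1.7918, so J = 1.5022/1.7918 = 0.8384, i.e. 0.84 to 2 decimal places.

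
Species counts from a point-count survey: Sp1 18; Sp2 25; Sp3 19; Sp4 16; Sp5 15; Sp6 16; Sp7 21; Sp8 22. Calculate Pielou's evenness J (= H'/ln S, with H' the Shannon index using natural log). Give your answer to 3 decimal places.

Total N = 18+25+19+16+15+16+21+22 = 152, so the proportions are 0.11842, 0.16447, 0.125, 0.10526, 0.09868, 0.10526, 0.13816, 0.14474 (working shown to 5 dp, full precision carried).
H' = −Σ pᵢ ln pᵢ = −((-0.25265) + (-0.29688) + (-0.25993) + (-0.23698) + (-0.22854) + (-0.23698) + (-0.27346) + (-0.27975)) = 2.06517.
With S = 8 species, ln S = 2.07944, so J = 2.06517/2.07944 = 0.99314, i.e. 0.993 to 3 decimal places.

0.993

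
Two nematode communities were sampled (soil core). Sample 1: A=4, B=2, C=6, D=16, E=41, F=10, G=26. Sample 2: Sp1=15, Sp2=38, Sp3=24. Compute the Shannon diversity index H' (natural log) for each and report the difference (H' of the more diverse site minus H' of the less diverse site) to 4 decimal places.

Sample 1: N=105, proportions 0.03809524, 0.01904762, 0.05714286, 0.15238095, 0.39047619, 0.0952381, 0.24761905, giving H' = 1.58694831 (working shown to 8 dp, full precision carried).
Sample 2: N=77, proportions 0.19480519, 0.49350649, 0.31168831, giving H' = 1.03052855.
Difference = |1.58694831 − 1.03052855| = 0.55641976, i.e. 0.5564 to 4 decimal places.

0.5564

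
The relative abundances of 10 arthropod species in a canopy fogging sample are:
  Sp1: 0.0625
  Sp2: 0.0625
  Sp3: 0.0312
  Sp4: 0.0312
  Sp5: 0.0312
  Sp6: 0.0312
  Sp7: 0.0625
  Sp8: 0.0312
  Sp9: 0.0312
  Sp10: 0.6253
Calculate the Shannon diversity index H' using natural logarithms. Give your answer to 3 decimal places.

Each pᵢ ln pᵢ term (working shown to 5 dp, full precision carried): 0.0625×(-2.77259)=-0.17329, 0.0625×(-2.77259)=-0.17329, 0.0312×(-3.46734)=-0.10818, 0.0312×(-3.46734)=-0.10818, 0.0312×(-3.46734)=-0.10818, 0.0312×(-3.46734)=-0.10818, 0.0625×(-2.77259)=-0.17329, 0.0312×(-3.46734)=-0.10818, 0.0312×(-3.46734)=-0.10818, 0.6253×(-0.46952)=-0.29359.
Sum = -1.46254, so H' = 1.463.

1.463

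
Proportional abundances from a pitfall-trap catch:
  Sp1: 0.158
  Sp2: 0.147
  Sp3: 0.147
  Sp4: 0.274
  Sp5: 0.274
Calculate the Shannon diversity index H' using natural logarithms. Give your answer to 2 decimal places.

Each pᵢ ln pᵢ term (working shown to 4 dp, full precision carried): 0.158×(-1.8452)=-0.2915, 0.147×(-1.9173)=-0.2818, 0.147×(-1.9173)=-0.2818, 0.274×(-1.2946)=-0.3547, 0.274×(-1.2946)=-0.3547.
Sum = -1.5647, so H' = 1.56.

1.56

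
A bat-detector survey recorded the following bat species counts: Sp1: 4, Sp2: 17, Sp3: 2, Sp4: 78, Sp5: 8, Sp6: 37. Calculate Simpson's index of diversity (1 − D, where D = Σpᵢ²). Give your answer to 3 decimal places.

0.633

Total N = 4+17+2+78+8+37 = 146, so the proportions are 0.0274, 0.11644, 0.0137, 0.53425, 0.05479, 0.25342 (working shown to 5 dp, full precision carried).
D = 0.0274² + 0.11644² + 0.0137² + 0.53425² + 0.05479² + 0.25342² = 0.00075 + 0.01356 + 0.00019 + 0.28542 + 0.00300 + 0.06422 = 0.36714.
So 1 − D = 0.63286, i.e. 0.633 to 3 decimal places.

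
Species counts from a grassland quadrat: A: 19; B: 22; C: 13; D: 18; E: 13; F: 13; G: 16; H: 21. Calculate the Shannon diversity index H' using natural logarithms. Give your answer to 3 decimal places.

2.059

Total N = 19+22+13+18+13+13+16+21 = 135, so the proportions are 0.14074, 0.16296, 0.0963, 0.13333, 0.0963, 0.0963, 0.11852, 0.15556 (working shown to 5 dp, full precision carried).
Each pᵢ ln pᵢ term: 0.14074×(-1.96084)=-0.27597, 0.16296×(-1.81423)=-0.29565, 0.0963×(-2.34033)=-0.22536, 0.13333×(-2.01490)=-0.26865, 0.0963×(-2.34033)=-0.22536, 0.0963×(-2.34033)=-0.22536, 0.11852×(-2.13269)=-0.25276, 0.15556×(-1.86075)=-0.28945.
Sum = -2.05858, so H' = 2.059.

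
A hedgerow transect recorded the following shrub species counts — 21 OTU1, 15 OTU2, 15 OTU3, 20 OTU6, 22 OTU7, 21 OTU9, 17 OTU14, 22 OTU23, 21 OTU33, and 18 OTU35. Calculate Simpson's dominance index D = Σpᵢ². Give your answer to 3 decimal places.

0.102

Total N = 21+15+15+20+22+21+17+22+21+18 = 192, so the proportions are 0.10938, 0.07812, 0.07812, 0.10417, 0.11458, 0.10938, 0.08854, 0.11458, 0.10938, 0.09375 (working shown to 5 dp, full precision carried).
D = 0.10938² + 0.07812² + 0.07812² + 0.10417² + 0.11458² + 0.10938² + 0.08854² + 0.11458² + 0.10938² + 0.09375² = 0.01196 + 0.00610 + 0.00610 + 0.01085 + 0.01313 + 0.01196 + 0.00784 + 0.01313 + 0.01196 + 0.00879 = 0.10183.
To 3 decimal places, D = 0.102.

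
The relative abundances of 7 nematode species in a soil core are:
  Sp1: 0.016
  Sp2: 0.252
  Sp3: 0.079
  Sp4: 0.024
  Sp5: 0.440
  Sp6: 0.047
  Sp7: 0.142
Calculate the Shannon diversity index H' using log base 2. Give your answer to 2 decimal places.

2.14

Each pᵢ log₂ pᵢ term (working shown to 4 dp, full precision carried): 0.016×(-5.9658)=-0.0955, 0.252×(-1.9885)=-0.5011, 0.079×(-3.6620)=-0.2893, 0.024×(-5.3808)=-0.1291, 0.44×(-1.1844)=-0.5211, 0.047×(-4.4112)=-0.2073, 0.142×(-2.8160)=-0.3999.
Sum = -2.1433, so H' = 2.14.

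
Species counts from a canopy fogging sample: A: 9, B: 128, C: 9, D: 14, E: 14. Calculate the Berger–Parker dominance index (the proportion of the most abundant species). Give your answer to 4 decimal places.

0.7356

Total N = 9+128+9+14+14 = 174, so the proportions are 0.051724, 0.735632, 0.051724, 0.08046, 0.08046 (working shown to 6 dp, full precision carried).
The largest proportion is 0.735632, i.e. d = 0.7356 to 4 decimal places.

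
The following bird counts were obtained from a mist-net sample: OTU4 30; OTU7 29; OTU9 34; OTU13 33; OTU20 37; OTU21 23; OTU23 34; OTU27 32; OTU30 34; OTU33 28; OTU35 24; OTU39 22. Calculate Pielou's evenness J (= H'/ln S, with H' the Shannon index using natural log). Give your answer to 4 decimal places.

Total N = 30+29+34+33+37+23+34+32+34+28+24+22 = 360, so the proportions are 0.083333, 0.080556, 0.094444, 0.091667, 0.102778, 0.063889, 0.094444, 0.088889, 0.094444, 0.077778, 0.066667, 0.061111 (working shown to 6 dp, full precision carried).
H' = −Σ pᵢ ln pᵢ = −((-0.207076) + (-0.202904) + (-0.222865) + (-0.219046) + (-0.233839) + (-0.175733) + (-0.222865) + (-0.215144) + (-0.222865) + (-0.198637) + (-0.180537) + (-0.170809)) = 2.472318.
With S = 12 species, ln S = 2.484907, so J = 2.472318/2.484907 = 0.994934, i.e. 0.9949 to 4 decimal places.

0.9949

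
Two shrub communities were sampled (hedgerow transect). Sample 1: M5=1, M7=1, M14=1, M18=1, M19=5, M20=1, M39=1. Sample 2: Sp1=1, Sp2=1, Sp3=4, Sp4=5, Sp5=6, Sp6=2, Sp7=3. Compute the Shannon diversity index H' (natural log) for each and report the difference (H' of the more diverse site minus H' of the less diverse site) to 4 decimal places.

0.1054

Sample 1: N=11, proportions 0.090909, 0.090909, 0.090909, 0.090909, 0.454545, 0.090909, 0.090909, giving H' = 1.666333 (working shown to 6 dp, full precision carried).
Sample 2: N=22, proportions 0.045455, 0.045455, 0.181818, 0.227273, 0.272727, 0.090909, 0.136364, giving H' = 1.771722.
Difference = |1.666333 − 1.771722| = 0.105389, i.e. 0.1054 to 4 decimal places.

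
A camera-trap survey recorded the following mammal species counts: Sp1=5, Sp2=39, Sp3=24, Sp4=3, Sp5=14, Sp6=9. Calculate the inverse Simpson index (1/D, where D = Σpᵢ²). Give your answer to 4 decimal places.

3.6694

Total N = 5+39+24+3+14+9 = 94, so the proportions are 0.05319149, 0.41489362, 0.25531915, 0.03191489, 0.14893617, 0.09574468 (working shown to 8 dp, full precision carried).
D = 0.05319149² + 0.41489362² + 0.25531915² + 0.03191489² + 0.14893617² + 0.09574468² = 0.00282933 + 0.17213671 + 0.06518787 + 0.00101856 + 0.02218198 + 0.00916704 = 0.27252150.
So 1/D = 3.669435, i.e. 3.6694 to 4 decimal places.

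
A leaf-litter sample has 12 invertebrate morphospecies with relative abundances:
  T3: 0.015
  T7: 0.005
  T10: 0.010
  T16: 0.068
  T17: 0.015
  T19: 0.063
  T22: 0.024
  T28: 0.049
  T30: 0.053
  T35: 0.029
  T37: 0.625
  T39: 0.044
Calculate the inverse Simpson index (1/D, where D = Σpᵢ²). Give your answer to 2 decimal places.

D = 0.015² + 0.005² + 0.01² + 0.068² + 0.015² + 0.063² + 0.024² + 0.049² + 0.053² + 0.029² + 0.625² + 0.044² = 0.00022 + 0.00003 + 0.00010 + 0.00462 + 0.00022 + 0.00397 + 0.00058 + 0.00240 + 0.00281 + 0.00084 + 0.39062 + 0.00194 = 0.40836 (working shown to 5 dp, full precision carried).
So 1/D = 2.4488, i.e. 2.45 to 2 decimal places.

2.45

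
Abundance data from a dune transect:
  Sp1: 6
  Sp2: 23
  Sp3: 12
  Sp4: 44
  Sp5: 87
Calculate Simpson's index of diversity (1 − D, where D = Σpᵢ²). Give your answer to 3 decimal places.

Total N = 6+23+12+44+87 = 172, so the proportions are 0.03488, 0.13372, 0.06977, 0.25581, 0.50581 (working shown to 5 dp, full precision carried).
D = 0.03488² + 0.13372² + 0.06977² + 0.25581² + 0.50581² = 0.00122 + 0.01788 + 0.00487 + 0.06544 + 0.25585 = 0.34525.
So 1 − D = 0.65475, i.e. 0.655 to 3 decimal places.

0.655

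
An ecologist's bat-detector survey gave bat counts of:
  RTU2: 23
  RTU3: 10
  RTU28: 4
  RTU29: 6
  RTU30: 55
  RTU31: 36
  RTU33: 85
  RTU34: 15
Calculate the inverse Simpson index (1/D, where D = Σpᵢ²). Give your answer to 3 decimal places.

Total N = 23+10+4+6+55+36+85+15 = 234, so the proportions are 0.0982906, 0.042735, 0.017094, 0.025641, 0.2350427, 0.1538462, 0.3632479, 0.0641026 (working shown to 7 dp, full precision carried).
D = 0.0982906² + 0.042735² + 0.017094² + 0.025641² + 0.2350427² + 0.1538462² + 0.3632479² + 0.0641026² = 0.0096610 + 0.0018263 + 0.0002922 + 0.0006575 + 0.0552451 + 0.0236686 + 0.1319490 + 0.0041091 = 0.2274089.
So 1/D = 4.39737, i.e. 4.397 to 3 decimal places.

4.397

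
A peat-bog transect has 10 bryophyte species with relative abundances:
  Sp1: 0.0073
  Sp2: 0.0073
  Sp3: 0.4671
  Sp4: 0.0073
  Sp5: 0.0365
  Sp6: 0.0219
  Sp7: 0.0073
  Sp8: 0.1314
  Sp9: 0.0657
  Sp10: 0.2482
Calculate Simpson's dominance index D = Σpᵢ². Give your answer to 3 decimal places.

0.303

D = 0.0073² + 0.0073² + 0.4671² + 0.0073² + 0.0365² + 0.0219² + 0.0073² + 0.1314² + 0.0657² + 0.2482² = 0.00005 + 0.00005 + 0.21818 + 0.00005 + 0.00133 + 0.00048 + 0.00005 + 0.01727 + 0.00432 + 0.06160 = 0.30339 (working shown to 5 dp, full precision carried).
To 3 decimal places, D = 0.303.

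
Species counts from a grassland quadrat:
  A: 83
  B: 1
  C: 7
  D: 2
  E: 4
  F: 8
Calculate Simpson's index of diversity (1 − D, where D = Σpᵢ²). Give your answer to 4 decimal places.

Total N = 83+1+7+2+4+8 = 105, so the proportions are 0.790476, 0.009524, 0.066667, 0.019048, 0.038095, 0.07619 (working shown to 6 dp, full precision carried).
D = 0.790476² + 0.009524² + 0.066667² + 0.019048² + 0.038095² + 0.07619² = 0.624853 + 0.000091 + 0.004444 + 0.000363 + 0.001451 + 0.005805 = 0.637007.
So 1 − D = 0.362993, i.e. 0.3630 to 4 decimal places.

0.3630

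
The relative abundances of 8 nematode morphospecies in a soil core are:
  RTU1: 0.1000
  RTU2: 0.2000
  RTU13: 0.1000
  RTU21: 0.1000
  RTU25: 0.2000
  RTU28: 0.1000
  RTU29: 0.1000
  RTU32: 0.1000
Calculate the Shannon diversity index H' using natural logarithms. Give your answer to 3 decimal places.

2.025

Each pᵢ ln pᵢ term (working shown to 5 dp, full precision carried): 0.1×(-2.30259)=-0.23026, 0.2×(-1.60944)=-0.32189, 0.1×(-2.30259)=-0.23026, 0.1×(-2.30259)=-0.23026, 0.2×(-1.60944)=-0.32189, 0.1×(-2.30259)=-0.23026, 0.1×(-2.30259)=-0.23026, 0.1×(-2.30259)=-0.23026.
Sum = -2.02533, so H' = 2.025.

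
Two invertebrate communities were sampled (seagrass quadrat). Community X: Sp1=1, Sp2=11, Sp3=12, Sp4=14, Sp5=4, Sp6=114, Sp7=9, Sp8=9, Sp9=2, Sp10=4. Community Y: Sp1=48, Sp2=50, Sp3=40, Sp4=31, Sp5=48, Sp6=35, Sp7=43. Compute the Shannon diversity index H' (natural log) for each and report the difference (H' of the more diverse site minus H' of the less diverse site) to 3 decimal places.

Community X: N=180, proportions 0.00556, 0.06111, 0.06667, 0.07778, 0.02222, 0.63333, 0.05, 0.05, 0.01111, 0.02222, giving H' = 1.38687 (working shown to 5 dp, full precision carried).
Community Y: N=295, proportions 0.16271, 0.16949, 0.13559, 0.10508, 0.16271, 0.11864, 0.14576, giving H' = 1.93303.
Difference = |1.38687 − 1.93303| = 0.54616, i.e. 0.546 to 3 decimal places.

0.546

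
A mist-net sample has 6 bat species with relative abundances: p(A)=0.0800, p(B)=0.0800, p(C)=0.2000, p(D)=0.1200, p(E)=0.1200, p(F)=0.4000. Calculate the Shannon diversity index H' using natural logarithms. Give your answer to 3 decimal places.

Each pᵢ ln pᵢ term (working shown to 5 dp, full precision carried): 0.08×(-2.52573)=-0.20206, 0.08×(-2.52573)=-0.20206, 0.2×(-1.60944)=-0.32189, 0.12×(-2.12026)=-0.25443, 0.12×(-2.12026)=-0.25443, 0.4×(-0.91629)=-0.36652.
Sum = -1.60138, so H' = 1.601.

1.601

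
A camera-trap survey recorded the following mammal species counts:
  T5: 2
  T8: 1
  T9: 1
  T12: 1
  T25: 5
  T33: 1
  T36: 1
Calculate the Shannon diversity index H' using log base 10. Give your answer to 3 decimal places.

Total N = 2+1+1+1+5+1+1 = 12, so the proportions are 0.16667, 0.08333, 0.08333, 0.08333, 0.41667, 0.08333, 0.08333 (working shown to 5 dp, full precision carried).
Each pᵢ log₁₀ pᵢ term: 0.16667×(-0.77815)=-0.12969, 0.08333×(-1.07918)=-0.08993, 0.08333×(-1.07918)=-0.08993, 0.08333×(-1.07918)=-0.08993, 0.41667×(-0.38021)=-0.15842, 0.08333×(-1.07918)=-0.08993, 0.08333×(-1.07918)=-0.08993.
Sum = -0.73777, so H' = 0.738.

0.738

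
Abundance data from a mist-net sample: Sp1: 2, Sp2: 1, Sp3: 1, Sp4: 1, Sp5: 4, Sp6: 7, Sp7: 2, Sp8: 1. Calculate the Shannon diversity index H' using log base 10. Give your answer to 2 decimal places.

Total N = 2+1+1+1+4+7+2+1 = 19, so the proportions are 0.1053, 0.0526, 0.0526, 0.0526, 0.2105, 0.3684, 0.1053, 0.0526 (working shown to 4 dp, full precision carried).
Each pᵢ log₁₀ pᵢ term: 0.1053×(-0.9777)=-0.1029, 0.0526×(-1.2788)=-0.0673, 0.0526×(-1.2788)=-0.0673, 0.0526×(-1.2788)=-0.0673, 0.2105×(-0.6767)=-0.1425, 0.3684×(-0.4337)=-0.1598, 0.1053×(-0.9777)=-0.1029, 0.0526×(-1.2788)=-0.0673.
Sum = -0.7773, so H' = 0.78.

0.78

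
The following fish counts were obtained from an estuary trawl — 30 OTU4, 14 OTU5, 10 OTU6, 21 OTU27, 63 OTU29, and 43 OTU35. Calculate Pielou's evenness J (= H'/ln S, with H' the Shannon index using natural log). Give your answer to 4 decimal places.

0.9011

Total N = 30+14+10+21+63+43 = 181, so the proportions are 0.165746, 0.077348, 0.055249, 0.116022, 0.348066, 0.237569 (working shown to 6 dp, full precision carried).
H' = −Σ pᵢ ln pᵢ = −((-0.297895) + (-0.197968) + (-0.159995) + (-0.249909) + (-0.367336) + (-0.341457)) = 1.614560.
With S = 6 species, ln S = 1.791759, so J = 1.614560/1.791759 = 0.901103, i.e. 0.9011 to 4 decimal places.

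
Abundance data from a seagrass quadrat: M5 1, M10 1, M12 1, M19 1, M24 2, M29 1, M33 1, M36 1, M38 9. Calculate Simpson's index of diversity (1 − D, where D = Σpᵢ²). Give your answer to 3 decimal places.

Total N = 1+1+1+1+2+1+1+1+9 = 18, so the proportions are 0.05556, 0.05556, 0.05556, 0.05556, 0.11111, 0.05556, 0.05556, 0.05556, 0.5 (working shown to 5 dp, full precision carried).
D = 0.05556² + 0.05556² + 0.05556² + 0.05556² + 0.11111² + 0.05556² + 0.05556² + 0.05556² + 0.5² = 0.00309 + 0.00309 + 0.00309 + 0.00309 + 0.01235 + 0.00309 + 0.00309 + 0.00309 + 0.25000 = 0.28395.
So 1 − D = 0.71605, i.e. 0.716 to 3 decimal places.

0.716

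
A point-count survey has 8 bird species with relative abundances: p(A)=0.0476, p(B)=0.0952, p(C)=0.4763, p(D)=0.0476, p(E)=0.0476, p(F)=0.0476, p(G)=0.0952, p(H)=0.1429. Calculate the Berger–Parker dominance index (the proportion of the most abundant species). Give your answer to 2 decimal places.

0.48

The largest proportion is 0.4763, i.e. d = 0.48 to 2 decimal places.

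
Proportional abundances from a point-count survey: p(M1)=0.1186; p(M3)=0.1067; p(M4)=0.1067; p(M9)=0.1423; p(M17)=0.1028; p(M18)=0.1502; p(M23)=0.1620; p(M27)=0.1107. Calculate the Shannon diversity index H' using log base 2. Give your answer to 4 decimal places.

2.9791

Each pᵢ log₂ pᵢ term (working shown to 6 dp, full precision carried): 0.1186×(-3.075824)=-0.364793, 0.1067×(-3.228368)=-0.344467, 0.1067×(-3.228368)=-0.344467, 0.1423×(-2.812992)=-0.400289, 0.1028×(-3.282088)=-0.337399, 0.1502×(-2.735043)=-0.410804, 0.162×(-2.625934)=-0.425401, 0.1107×(-3.175273)=-0.351503.
Sum = -2.979121, so H' = 2.9791.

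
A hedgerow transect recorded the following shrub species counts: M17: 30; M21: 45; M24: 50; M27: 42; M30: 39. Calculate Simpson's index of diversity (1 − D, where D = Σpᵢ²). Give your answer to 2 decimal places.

0.79

Total N = 30+45+50+42+39 = 206, so the proportions are 0.1456, 0.2184, 0.2427, 0.2039, 0.1893 (working shown to 4 dp, full precision carried).
D = 0.1456² + 0.2184² + 0.2427² + 0.2039² + 0.1893² = 0.0212 + 0.0477 + 0.0589 + 0.0416 + 0.0358 = 0.2053.
So 1 − D = 0.7947, i.e. 0.79 to 2 decimal places.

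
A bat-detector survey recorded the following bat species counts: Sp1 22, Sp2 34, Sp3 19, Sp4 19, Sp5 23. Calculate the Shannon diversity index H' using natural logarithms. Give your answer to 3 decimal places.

Total N = 22+34+19+19+23 = 117, so the proportions are 0.18803, 0.2906, 0.16239, 0.16239, 0.19658 (working shown to 5 dp, full precision carried).
Each pᵢ ln pᵢ term: 0.18803×(-1.67113)=-0.31423, 0.2906×(-1.23581)=-0.35913, 0.16239×(-1.81773)=-0.29519, 0.16239×(-1.81773)=-0.29519, 0.19658×(-1.62668)=-0.31977.
Sum = -1.58351, so H' = 1.584.

1.584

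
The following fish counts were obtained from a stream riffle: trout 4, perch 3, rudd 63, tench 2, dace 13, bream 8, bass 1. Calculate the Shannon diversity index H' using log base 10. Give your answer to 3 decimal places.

Total N = 4+3+63+2+13+8+1 = 94, so the proportions are 0.04255, 0.03191, 0.67021, 0.02128, 0.1383, 0.08511, 0.01064 (working shown to 5 dp, full precision carried).
Each pᵢ log₁₀ pᵢ term: 0.04255×(-1.37107)=-0.05834, 0.03191×(-1.49601)=-0.04774, 0.67021×(-0.17379)=-0.11647, 0.02128×(-1.67210)=-0.03558, 0.1383×(-0.85918)=-0.11882, 0.08511×(-1.07004)=-0.09107, 0.01064×(-1.97313)=-0.02099.
Sum = -0.48902, so H' = 0.489.

0.489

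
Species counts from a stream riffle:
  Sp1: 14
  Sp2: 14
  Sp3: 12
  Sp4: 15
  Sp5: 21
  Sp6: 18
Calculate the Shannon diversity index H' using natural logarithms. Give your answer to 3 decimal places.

Total N = 14+14+12+15+21+18 = 94, so the proportions are 0.14894, 0.14894, 0.12766, 0.15957, 0.2234, 0.19149 (working shown to 5 dp, full precision carried).
Each pᵢ ln pᵢ term: 0.14894×(-1.90424)=-0.28361, 0.14894×(-1.90424)=-0.28361, 0.12766×(-2.05839)=-0.26277, 0.15957×(-1.83524)=-0.29286, 0.2234×(-1.49877)=-0.33483, 0.19149×(-1.65292)=-0.31652.
Sum = -1.77420, so H' = 1.774.

1.774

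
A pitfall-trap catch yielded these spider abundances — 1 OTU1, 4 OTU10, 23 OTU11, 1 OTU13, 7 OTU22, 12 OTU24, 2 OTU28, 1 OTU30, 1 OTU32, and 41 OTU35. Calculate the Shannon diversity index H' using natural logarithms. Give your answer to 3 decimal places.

Total N = 1+4+23+1+7+12+2+1+1+41 = 93, so the proportions are 0.01075, 0.04301, 0.24731, 0.01075, 0.07527, 0.12903, 0.02151, 0.01075, 0.01075, 0.44086 (working shown to 5 dp, full precision carried).
Each pᵢ ln pᵢ term: 0.01075×(-4.53260)=-0.04874, 0.04301×(-3.14631)=-0.13532, 0.24731×(-1.39711)=-0.34552, 0.01075×(-4.53260)=-0.04874, 0.07527×(-2.58669)=-0.19470, 0.12903×(-2.04769)=-0.26422, 0.02151×(-3.83945)=-0.08257, 0.01075×(-4.53260)=-0.04874, 0.01075×(-4.53260)=-0.04874, 0.44086×(-0.81903)=-0.36108.
Sum = -1.57836, so H' = 1.578.

1.578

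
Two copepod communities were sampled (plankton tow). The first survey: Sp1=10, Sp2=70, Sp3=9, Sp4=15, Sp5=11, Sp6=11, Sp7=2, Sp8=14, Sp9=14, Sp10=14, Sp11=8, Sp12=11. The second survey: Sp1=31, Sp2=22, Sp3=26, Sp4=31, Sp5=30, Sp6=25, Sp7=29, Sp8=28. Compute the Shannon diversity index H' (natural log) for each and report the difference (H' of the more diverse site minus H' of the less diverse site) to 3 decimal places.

0.053

The first survey: N=189, proportions 0.05291, 0.37037, 0.047619, 0.079365, 0.058201, 0.058201, 0.010582, 0.074074, 0.074074, 0.074074, 0.042328, 0.058201, giving H' = 2.126355 (working shown to 6 dp, full precision carried).
The second survey: N=222, proportions 0.13964, 0.099099, 0.117117, 0.13964, 0.135135, 0.112613, 0.130631, 0.126126, giving H' = 2.073480.
Difference = |2.126355 − 2.073480| = 0.052875, i.e. 0.053 to 3 decimal places.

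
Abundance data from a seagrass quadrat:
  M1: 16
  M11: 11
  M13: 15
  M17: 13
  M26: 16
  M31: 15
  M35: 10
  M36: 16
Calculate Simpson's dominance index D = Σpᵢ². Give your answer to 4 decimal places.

0.1282

Total N = 16+11+15+13+16+15+10+16 = 112, so the proportions are 0.142857, 0.098214, 0.133929, 0.116071, 0.142857, 0.133929, 0.089286, 0.142857 (working shown to 6 dp, full precision carried).
D = 0.142857² + 0.098214² + 0.133929² + 0.116071² + 0.142857² + 0.133929² + 0.089286² + 0.142857² = 0.020408 + 0.009646 + 0.017937 + 0.013473 + 0.020408 + 0.017937 + 0.007972 + 0.020408 = 0.128189.
To 4 decimal places, D = 0.1282.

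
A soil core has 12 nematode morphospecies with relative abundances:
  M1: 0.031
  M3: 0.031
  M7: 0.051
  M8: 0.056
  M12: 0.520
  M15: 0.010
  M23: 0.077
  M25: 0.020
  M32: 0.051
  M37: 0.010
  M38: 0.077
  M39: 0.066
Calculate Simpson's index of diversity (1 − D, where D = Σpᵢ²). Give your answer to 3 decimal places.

D = 0.031² + 0.031² + 0.051² + 0.056² + 0.52² + 0.01² + 0.077² + 0.02² + 0.051² + 0.01² + 0.077² + 0.066² = 0.00096 + 0.00096 + 0.00260 + 0.00314 + 0.27040 + 0.00010 + 0.00593 + 0.00040 + 0.00260 + 0.00010 + 0.00593 + 0.00436 = 0.29747 (working shown to 5 dp, full precision carried).
So 1 − D = 0.70253, i.e. 0.703 to 3 decimal places.

0.703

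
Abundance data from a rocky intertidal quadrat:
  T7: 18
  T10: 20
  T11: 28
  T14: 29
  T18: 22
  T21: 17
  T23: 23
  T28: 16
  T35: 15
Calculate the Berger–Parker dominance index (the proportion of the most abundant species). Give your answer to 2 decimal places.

0.15

Total N = 18+20+28+29+22+17+23+16+15 = 188, so the proportions are 0.0957, 0.1064, 0.1489, 0.1543, 0.117, 0.0904, 0.1223, 0.0851, 0.0798 (working shown to 4 dp, full precision carried).
The largest proportion is 0.1543, i.e. d = 0.15 to 2 decimal places.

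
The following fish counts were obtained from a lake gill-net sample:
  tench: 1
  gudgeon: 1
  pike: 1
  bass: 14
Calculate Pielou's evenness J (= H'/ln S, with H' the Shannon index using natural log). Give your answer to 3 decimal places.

Total N = 1+1+1+14 = 17, so the proportions are 0.05882, 0.05882, 0.05882, 0.82353 (working shown to 5 dp, full precision carried).
H' = −Σ pᵢ ln pᵢ = −((-0.16666) + (-0.16666) + (-0.16666) + (-0.15989)) = 0.65987.
With S = 4 species, ln S = 1.38629, so J = 0.65987/1.38629 = 0.47600, i.e. 0.476 to 3 decimal places.

0.476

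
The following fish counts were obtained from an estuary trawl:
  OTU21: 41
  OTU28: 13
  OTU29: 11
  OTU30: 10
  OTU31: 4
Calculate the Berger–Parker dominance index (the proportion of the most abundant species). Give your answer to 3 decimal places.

Total N = 41+13+11+10+4 = 79, so the proportions are 0.51899, 0.16456, 0.13924, 0.12658, 0.05063 (working shown to 5 dp, full precision carried).
The largest proportion is 0.51899, i.e. d = 0.519 to 3 decimal places.

0.519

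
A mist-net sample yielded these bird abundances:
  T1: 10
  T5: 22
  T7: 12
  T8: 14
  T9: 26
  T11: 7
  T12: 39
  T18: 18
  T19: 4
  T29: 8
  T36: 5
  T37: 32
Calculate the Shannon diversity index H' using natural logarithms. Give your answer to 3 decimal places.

Total N = 10+22+12+14+26+7+39+18+4+8+5+32 = 197, so the proportions are 0.05076, 0.11168, 0.06091, 0.07107, 0.13198, 0.03553, 0.19797, 0.09137, 0.0203, 0.04061, 0.02538, 0.16244 (working shown to 5 dp, full precision carried).
Each pᵢ ln pᵢ term: 0.05076×(-2.98062)=-0.15130, 0.11168×(-2.19216)=-0.24481, 0.06091×(-2.79830)=-0.17045, 0.07107×(-2.64415)=-0.18791, 0.13198×(-2.02511)=-0.26727, 0.03553×(-3.33729)=-0.11858, 0.19797×(-1.61964)=-0.32064, 0.09137×(-2.39283)=-0.21863, 0.0203×(-3.89691)=-0.07913, 0.04061×(-3.20376)=-0.13010, 0.02538×(-3.67377)=-0.09324, 0.16244×(-1.81747)=-0.29522.
Sum = -2.27730, so H' = 2.277.

2.277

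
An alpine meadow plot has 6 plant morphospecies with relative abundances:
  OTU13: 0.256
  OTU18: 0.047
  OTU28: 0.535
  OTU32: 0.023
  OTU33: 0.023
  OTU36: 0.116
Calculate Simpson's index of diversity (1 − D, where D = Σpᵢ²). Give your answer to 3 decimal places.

0.632

D = 0.256² + 0.047² + 0.535² + 0.023² + 0.023² + 0.116² = 0.06554 + 0.00221 + 0.28623 + 0.00053 + 0.00053 + 0.01346 = 0.36848 (working shown to 5 dp, full precision carried).
So 1 − D = 0.63152, i.e. 0.632 to 3 decimal places.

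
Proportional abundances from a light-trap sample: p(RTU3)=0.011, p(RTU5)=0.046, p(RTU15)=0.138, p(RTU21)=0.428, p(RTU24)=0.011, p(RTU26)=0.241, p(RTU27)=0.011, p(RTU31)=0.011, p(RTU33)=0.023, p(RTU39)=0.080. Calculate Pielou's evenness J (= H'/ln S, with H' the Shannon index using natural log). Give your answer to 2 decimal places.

0.70

H' = −Σ pᵢ ln pᵢ = −((-0.0496) + (-0.1416) + (-0.2733) + (-0.3632) + (-0.0496) + (-0.3429) + (-0.0496) + (-0.0496) + (-0.0868) + (-0.2021)) = 1.6084 (working shown to 4 dp, full precision carried).
With S = 10 species, ln S = 2.3026, so J = 1.6084/2.3026 = 0.6985, i.e. 0.70 to 2 decimal places.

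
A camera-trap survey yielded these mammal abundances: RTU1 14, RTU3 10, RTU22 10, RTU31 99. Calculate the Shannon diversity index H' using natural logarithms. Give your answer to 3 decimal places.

Total N = 14+10+10+99 = 133, so the proportions are 0.10526, 0.07519, 0.07519, 0.74436 (working shown to 5 dp, full precision carried).
Each pᵢ ln pᵢ term: 0.10526×(-2.25129)=-0.23698, 0.07519×(-2.58776)=-0.19457, 0.07519×(-2.58776)=-0.19457, 0.74436×(-0.29523)=-0.21976.
Sum = -0.84587, so H' = 0.846.

0.846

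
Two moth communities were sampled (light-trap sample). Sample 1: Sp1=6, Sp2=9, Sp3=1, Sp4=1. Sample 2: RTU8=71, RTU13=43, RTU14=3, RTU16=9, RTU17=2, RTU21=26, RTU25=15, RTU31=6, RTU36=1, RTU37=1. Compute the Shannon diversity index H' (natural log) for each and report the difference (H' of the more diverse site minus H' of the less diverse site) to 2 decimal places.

Sample 1: N=17, proportions 0.3529, 0.5294, 0.0588, 0.0588, giving H' = 1.0376 (working shown to 4 dp, full precision carried).
Sample 2: N=177, proportions 0.4011, 0.2429, 0.0169, 0.0508, 0.0113, 0.1469, 0.0847, 0.0339, 0.0056, 0.0056, giving H' = 1.6455.
Difference = |1.0376 − 1.6455| = 0.6079, i.e. 0.61 to 2 decimal places.

0.61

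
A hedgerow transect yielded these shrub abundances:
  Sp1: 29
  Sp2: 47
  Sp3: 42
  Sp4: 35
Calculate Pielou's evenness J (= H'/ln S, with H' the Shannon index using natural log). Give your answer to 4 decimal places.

0.9883

Total N = 29+47+42+35 = 153, so the proportions are 0.189542, 0.30719, 0.27451, 0.228758 (working shown to 6 dp, full precision carried).
H' = −Σ pᵢ ln pᵢ = −((-0.315236) + (-0.362573) + (-0.354878) + (-0.337439)) = 1.370125.
With S = 4 species, ln S = 1.386294, so J = 1.370125/1.386294 = 0.988337, i.e. 0.9883 to 4 decimal places.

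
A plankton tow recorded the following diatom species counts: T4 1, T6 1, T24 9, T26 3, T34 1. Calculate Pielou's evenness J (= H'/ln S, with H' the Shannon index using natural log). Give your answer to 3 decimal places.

Total N = 1+1+9+3+1 = 15, so the proportions are 0.06667, 0.06667, 0.6, 0.2, 0.06667 (working shown to 5 dp, full precision carried).
H' = −Σ pᵢ ln pᵢ = −((-0.18054) + (-0.18054) + (-0.30650) + (-0.32189) + (-0.18054)) = 1.16999.
With S = 5 species, ln S = 1.60944, so J = 1.16999/1.60944 = 0.72696, i.e. 0.727 to 3 decimal places.

0.727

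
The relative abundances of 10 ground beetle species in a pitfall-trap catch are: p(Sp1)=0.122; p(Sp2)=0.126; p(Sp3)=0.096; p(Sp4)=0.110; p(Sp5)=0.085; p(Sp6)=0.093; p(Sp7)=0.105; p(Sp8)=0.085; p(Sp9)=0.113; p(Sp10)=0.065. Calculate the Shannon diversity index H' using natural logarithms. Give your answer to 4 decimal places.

2.2861

Each pᵢ ln pᵢ term (working shown to 6 dp, full precision carried): 0.122×(-2.103734)=-0.256656, 0.126×(-2.071473)=-0.261006, 0.096×(-2.343407)=-0.224967, 0.11×(-2.207275)=-0.242800, 0.085×(-2.465104)=-0.209534, 0.093×(-2.375156)=-0.220889, 0.105×(-2.253795)=-0.236648, 0.085×(-2.465104)=-0.209534, 0.113×(-2.180367)=-0.246382, 0.065×(-2.733368)=-0.177669.
Sum = -2.286085, so H' = 2.2861.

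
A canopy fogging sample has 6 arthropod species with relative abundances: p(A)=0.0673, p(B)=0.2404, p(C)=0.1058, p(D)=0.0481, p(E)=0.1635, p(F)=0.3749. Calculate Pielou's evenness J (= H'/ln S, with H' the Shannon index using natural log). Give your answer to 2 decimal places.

0.88

H' = −Σ pᵢ ln pᵢ = −((-0.1816) + (-0.3427) + (-0.2376) + (-0.1460) + (-0.2961) + (-0.3678)) = 1.5718 (working shown to 4 dp, full precision carried).
With S = 6 species, ln S = 1.7918, so J = 1.5718/1.7918 = 0.8772, i.e. 0.88 to 2 decimal places.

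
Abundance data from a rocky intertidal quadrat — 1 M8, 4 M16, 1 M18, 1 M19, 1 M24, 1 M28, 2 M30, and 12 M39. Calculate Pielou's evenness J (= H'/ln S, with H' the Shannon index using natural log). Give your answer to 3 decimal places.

0.739

Total N = 1+4+1+1+1+1+2+12 = 23, so the proportions are 0.04348, 0.17391, 0.04348, 0.04348, 0.04348, 0.04348, 0.08696, 0.52174 (working shown to 5 dp, full precision carried).
H' = −Σ pᵢ ln pᵢ = −((-0.13633) + (-0.30421) + (-0.13633) + (-0.13633) + (-0.13633) + (-0.13633) + (-0.21238) + (-0.33944)) = 1.53765.
With S = 8 species, ln S = 2.07944, so J = 1.53765/2.07944 = 0.73945, i.e. 0.739 to 3 decimal places.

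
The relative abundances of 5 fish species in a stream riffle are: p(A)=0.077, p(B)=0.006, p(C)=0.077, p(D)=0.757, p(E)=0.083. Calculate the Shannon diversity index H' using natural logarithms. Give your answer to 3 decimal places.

0.843

Each pᵢ ln pᵢ term (working shown to 5 dp, full precision carried): 0.077×(-2.56395)=-0.19742, 0.006×(-5.11600)=-0.03070, 0.077×(-2.56395)=-0.19742, 0.757×(-0.27839)=-0.21074, 0.083×(-2.48891)=-0.20658.
Sum = -0.84287, so H' = 0.843.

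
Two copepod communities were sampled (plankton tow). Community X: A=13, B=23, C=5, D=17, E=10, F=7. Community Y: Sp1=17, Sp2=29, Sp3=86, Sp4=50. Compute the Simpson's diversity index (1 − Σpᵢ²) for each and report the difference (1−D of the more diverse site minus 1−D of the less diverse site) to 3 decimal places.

Community X: N=75, proportions 0.17333, 0.30667, 0.06667, 0.22667, 0.13333, 0.09333, giving 1−D = 0.79360 (working shown to 5 dp, full precision carried).
Community Y: N=182, proportions 0.09341, 0.15934, 0.47253, 0.27473, giving 1−D = 0.66713.
Difference = |0.79360 − 0.66713| = 0.12647, i.e. 0.126 to 3 decimal places.

0.126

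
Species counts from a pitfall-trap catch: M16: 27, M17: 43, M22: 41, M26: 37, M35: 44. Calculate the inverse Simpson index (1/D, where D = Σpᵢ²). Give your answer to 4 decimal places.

Total N = 27+43+41+37+44 = 192, so the proportions are 0.140625, 0.22395833, 0.21354167, 0.19270833, 0.22916667 (working shown to 8 dp, full precision carried).
D = 0.140625² + 0.22395833² + 0.21354167² + 0.19270833² + 0.22916667² = 0.01977539 + 0.05015734 + 0.04560004 + 0.03713650 + 0.05251736 = 0.20518663.
So 1/D = 4.873612, i.e. 4.8736 to 4 decimal places.

4.8736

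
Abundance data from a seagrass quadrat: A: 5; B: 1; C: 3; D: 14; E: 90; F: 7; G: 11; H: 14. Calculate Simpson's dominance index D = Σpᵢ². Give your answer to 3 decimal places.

0.414

Total N = 5+1+3+14+90+7+11+14 = 145, so the proportions are 0.03448, 0.0069, 0.02069, 0.09655, 0.62069, 0.04828, 0.07586, 0.09655 (working shown to 5 dp, full precision carried).
D = 0.03448² + 0.0069² + 0.02069² + 0.09655² + 0.62069² + 0.04828² + 0.07586² + 0.09655² = 0.00119 + 0.00005 + 0.00043 + 0.00932 + 0.38526 + 0.00233 + 0.00576 + 0.00932 = 0.41365.
To 3 decimal places, D = 0.414.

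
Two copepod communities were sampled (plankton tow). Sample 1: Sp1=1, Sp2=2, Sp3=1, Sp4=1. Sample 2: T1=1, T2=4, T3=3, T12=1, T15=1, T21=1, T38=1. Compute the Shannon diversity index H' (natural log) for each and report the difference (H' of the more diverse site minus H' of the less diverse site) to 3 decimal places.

Sample 1: N=5, proportions 0.2, 0.4, 0.2, 0.2, giving H' = 1.33218 (working shown to 5 dp, full precision carried).
Sample 2: N=12, proportions 0.08333, 0.33333, 0.25, 0.08333, 0.08333, 0.08333, 0.08333, giving H' = 1.74816.
Difference = |1.33218 − 1.74816| = 0.41598, i.e. 0.416 to 3 decimal places.

0.416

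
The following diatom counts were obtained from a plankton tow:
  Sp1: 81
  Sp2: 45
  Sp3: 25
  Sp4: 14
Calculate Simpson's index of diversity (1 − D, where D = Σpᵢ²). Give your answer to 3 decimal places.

Total N = 81+45+25+14 = 165, so the proportions are 0.49091, 0.27273, 0.15152, 0.08485 (working shown to 5 dp, full precision carried).
D = 0.49091² + 0.27273² + 0.15152² + 0.08485² = 0.24099 + 0.07438 + 0.02296 + 0.00720 = 0.34553.
So 1 − D = 0.65447, i.e. 0.654 to 3 decimal places.

0.654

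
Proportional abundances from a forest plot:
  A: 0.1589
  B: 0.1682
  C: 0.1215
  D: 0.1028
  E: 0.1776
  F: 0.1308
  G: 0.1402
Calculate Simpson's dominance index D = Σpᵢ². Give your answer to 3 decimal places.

0.147

D = 0.1589² + 0.1682² + 0.1215² + 0.1028² + 0.1776² + 0.1308² + 0.1402² = 0.02525 + 0.02829 + 0.01476 + 0.01057 + 0.03154 + 0.01711 + 0.01966 = 0.14718 (working shown to 5 dp, full precision carried).
To 3 decimal places, D = 0.147.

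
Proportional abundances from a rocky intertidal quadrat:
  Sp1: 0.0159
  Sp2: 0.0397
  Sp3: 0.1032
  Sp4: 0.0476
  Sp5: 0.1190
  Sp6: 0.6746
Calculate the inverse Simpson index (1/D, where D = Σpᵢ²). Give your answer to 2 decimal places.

D = 0.0159² + 0.0397² + 0.1032² + 0.0476² + 0.119² + 0.6746² = 0.00025 + 0.00158 + 0.01065 + 0.00227 + 0.01416 + 0.45509 = 0.48399 (working shown to 5 dp, full precision carried).
So 1/D = 2.0662, i.e. 2.07 to 2 decimal places.

2.07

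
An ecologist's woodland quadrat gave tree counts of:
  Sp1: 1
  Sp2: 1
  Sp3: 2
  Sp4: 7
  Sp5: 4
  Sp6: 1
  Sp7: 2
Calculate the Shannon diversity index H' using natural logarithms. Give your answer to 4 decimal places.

Total N = 1+1+2+7+4+1+2 = 18, so the proportions are 0.055556, 0.055556, 0.111111, 0.388889, 0.222222, 0.055556, 0.111111 (working shown to 6 dp, full precision carried).
Each pᵢ ln pᵢ term: 0.055556×(-2.890372)=-0.160576, 0.055556×(-2.890372)=-0.160576, 0.111111×(-2.197225)=-0.244136, 0.388889×(-0.944462)=-0.367291, 0.222222×(-1.504077)=-0.334239, 0.055556×(-2.890372)=-0.160576, 0.111111×(-2.197225)=-0.244136.
Sum = -1.671531, so H' = 1.6715.

1.6715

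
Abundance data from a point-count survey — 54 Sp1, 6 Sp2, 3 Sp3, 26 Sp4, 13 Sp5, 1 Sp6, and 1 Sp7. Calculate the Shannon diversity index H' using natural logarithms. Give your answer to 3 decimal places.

1.303

Total N = 54+6+3+26+13+1+1 = 104, so the proportions are 0.51923, 0.05769, 0.02885, 0.25, 0.125, 0.00962, 0.00962 (working shown to 5 dp, full precision carried).
Each pᵢ ln pᵢ term: 0.51923×(-0.65541)=-0.34031, 0.05769×(-2.85263)=-0.16457, 0.02885×(-3.54578)=-0.10228, 0.25×(-1.38629)=-0.34657, 0.125×(-2.07944)=-0.25993, 0.00962×(-4.64439)=-0.04466, 0.00962×(-4.64439)=-0.04466.
Sum = -1.30298, so H' = 1.303.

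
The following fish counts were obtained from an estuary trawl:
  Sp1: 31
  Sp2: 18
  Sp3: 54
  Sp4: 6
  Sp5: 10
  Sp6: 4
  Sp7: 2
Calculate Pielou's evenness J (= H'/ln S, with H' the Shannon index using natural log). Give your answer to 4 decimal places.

Total N = 31+18+54+6+10+4+2 = 125, so the proportions are 0.248, 0.144, 0.432, 0.048, 0.08, 0.032, 0.016 (working shown to 6 dp, full precision carried).
H' = −Σ pᵢ ln pᵢ = −((-0.345793) + (-0.279064) + (-0.362590) + (-0.145755) + (-0.202058) + (-0.110145) + (-0.066163)) = 1.511567.
With S = 7 species, ln S = 1.945910, so J = 1.511567/1.945910 = 0.776792, i.e. 0.7768 to 4 decimal places.

0.7768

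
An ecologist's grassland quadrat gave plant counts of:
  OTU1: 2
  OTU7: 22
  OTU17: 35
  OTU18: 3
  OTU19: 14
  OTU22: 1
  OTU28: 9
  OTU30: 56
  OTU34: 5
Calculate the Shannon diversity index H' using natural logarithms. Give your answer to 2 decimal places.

Total N = 2+22+35+3+14+1+9+56+5 = 147, so the proportions are 0.0136, 0.1497, 0.2381, 0.0204, 0.0952, 0.0068, 0.0612, 0.381, 0.034 (working shown to 4 dp, full precision carried).
Each pᵢ ln pᵢ term: 0.0136×(-4.2973)=-0.0585, 0.1497×(-1.8994)=-0.2843, 0.2381×(-1.4351)=-0.3417, 0.0204×(-3.8918)=-0.0794, 0.0952×(-2.3514)=-0.2239, 0.0068×(-4.9904)=-0.0339, 0.0612×(-2.7932)=-0.1710, 0.381×(-0.9651)=-0.3676, 0.034×(-3.3810)=-0.1150.
Sum = -1.6754, so H' = 1.68.

1.68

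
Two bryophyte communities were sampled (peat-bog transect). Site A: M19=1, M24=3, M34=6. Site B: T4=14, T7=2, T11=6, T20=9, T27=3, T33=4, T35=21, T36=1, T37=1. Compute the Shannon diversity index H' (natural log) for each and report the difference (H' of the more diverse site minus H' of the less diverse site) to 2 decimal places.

Site A: N=10, proportions 0.1, 0.3, 0.6, giving H' = 0.897946 (working shown to 6 dp, full precision carried).
Site B: N=61, proportions 0.229508, 0.032787, 0.098361, 0.147541, 0.04918, 0.065574, 0.344262, 0.016393, 0.016393, giving H' = 1.788994.
Difference = |0.897946 − 1.788994| = 0.891048, i.e. 0.89 to 2 decimal places.

0.89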